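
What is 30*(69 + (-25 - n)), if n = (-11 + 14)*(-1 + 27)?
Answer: -1020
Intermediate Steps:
n = 78 (n = 3*26 = 78)
30*(69 + (-25 - n)) = 30*(69 + (-25 - 1*78)) = 30*(69 + (-25 - 78)) = 30*(69 - 103) = 30*(-34) = -1020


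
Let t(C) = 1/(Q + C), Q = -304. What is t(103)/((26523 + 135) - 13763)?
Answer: -1/2591895 ≈ -3.8582e-7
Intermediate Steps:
t(C) = 1/(-304 + C)
t(103)/((26523 + 135) - 13763) = 1/((-304 + 103)*((26523 + 135) - 13763)) = 1/((-201)*(26658 - 13763)) = -1/201/12895 = -1/201*1/12895 = -1/2591895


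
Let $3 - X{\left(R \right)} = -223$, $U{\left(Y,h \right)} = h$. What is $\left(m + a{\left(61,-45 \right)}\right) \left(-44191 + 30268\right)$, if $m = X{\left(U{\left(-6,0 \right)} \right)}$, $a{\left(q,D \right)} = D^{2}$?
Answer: $-31340673$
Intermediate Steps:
$X{\left(R \right)} = 226$ ($X{\left(R \right)} = 3 - -223 = 3 + 223 = 226$)
$m = 226$
$\left(m + a{\left(61,-45 \right)}\right) \left(-44191 + 30268\right) = \left(226 + \left(-45\right)^{2}\right) \left(-44191 + 30268\right) = \left(226 + 2025\right) \left(-13923\right) = 2251 \left(-13923\right) = -31340673$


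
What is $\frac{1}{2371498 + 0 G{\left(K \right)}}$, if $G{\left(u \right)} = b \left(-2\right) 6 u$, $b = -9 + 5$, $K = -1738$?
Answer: $\frac{1}{2371498} \approx 4.2167 \cdot 10^{-7}$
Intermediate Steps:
$b = -4$
$G{\left(u \right)} = 48 u$ ($G{\left(u \right)} = - 4 \left(-2\right) 6 u = - 4 \left(- 12 u\right) = 48 u$)
$\frac{1}{2371498 + 0 G{\left(K \right)}} = \frac{1}{2371498 + 0 \cdot 48 \left(-1738\right)} = \frac{1}{2371498 + 0 \left(-83424\right)} = \frac{1}{2371498 + 0} = \frac{1}{2371498}$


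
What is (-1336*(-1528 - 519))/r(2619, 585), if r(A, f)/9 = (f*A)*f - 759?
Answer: 683698/2016644661 ≈ 0.00033903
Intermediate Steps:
r(A, f) = -6831 + 9*A*f² (r(A, f) = 9*((f*A)*f - 759) = 9*((A*f)*f - 759) = 9*(A*f² - 759) = 9*(-759 + A*f²) = -6831 + 9*A*f²)
(-1336*(-1528 - 519))/r(2619, 585) = (-1336*(-1528 - 519))/(-6831 + 9*2619*585²) = (-1336*(-2047))/(-6831 + 9*2619*342225) = 2734792/(-6831 + 8066585475) = 2734792/8066578644 = 2734792*(1/8066578644) = 683698/2016644661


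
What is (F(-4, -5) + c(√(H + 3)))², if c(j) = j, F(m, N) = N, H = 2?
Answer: (5 - √5)² ≈ 7.6393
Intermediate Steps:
(F(-4, -5) + c(√(H + 3)))² = (-5 + √(2 + 3))² = (-5 + √5)²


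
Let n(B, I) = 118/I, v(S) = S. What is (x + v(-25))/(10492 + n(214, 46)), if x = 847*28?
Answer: 544893/241375 ≈ 2.2575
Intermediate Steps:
x = 23716
(x + v(-25))/(10492 + n(214, 46)) = (23716 - 25)/(10492 + 118/46) = 23691/(10492 + 118*(1/46)) = 23691/(10492 + 59/23) = 23691/(241375/23) = 23691*(23/241375) = 544893/241375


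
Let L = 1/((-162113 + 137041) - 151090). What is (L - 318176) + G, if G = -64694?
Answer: -67447144941/176162 ≈ -3.8287e+5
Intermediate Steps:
L = -1/176162 (L = 1/(-25072 - 151090) = 1/(-176162) = -1/176162 ≈ -5.6766e-6)
(L - 318176) + G = (-1/176162 - 318176) - 64694 = -56050520513/176162 - 64694 = -67447144941/176162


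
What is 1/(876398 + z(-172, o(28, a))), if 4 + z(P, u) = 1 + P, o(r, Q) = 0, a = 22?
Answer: 1/876223 ≈ 1.1413e-6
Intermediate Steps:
z(P, u) = -3 + P (z(P, u) = -4 + (1 + P) = -3 + P)
1/(876398 + z(-172, o(28, a))) = 1/(876398 + (-3 - 172)) = 1/(876398 - 175) = 1/876223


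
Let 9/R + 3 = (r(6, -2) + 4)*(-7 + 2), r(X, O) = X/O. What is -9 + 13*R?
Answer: -189/8 ≈ -23.625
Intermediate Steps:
R = -9/8 (R = 9/(-3 + (6/(-2) + 4)*(-7 + 2)) = 9/(-3 + (6*(-½) + 4)*(-5)) = 9/(-3 + (-3 + 4)*(-5)) = 9/(-3 + 1*(-5)) = 9/(-3 - 5) = 9/(-8) = 9*(-⅛) = -9/8 ≈ -1.1250)
-9 + 13*R = -9 + 13*(-9/8) = -9 - 117/8 = -189/8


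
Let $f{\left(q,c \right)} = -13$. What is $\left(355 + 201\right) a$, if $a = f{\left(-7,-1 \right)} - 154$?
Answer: $-92852$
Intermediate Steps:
$a = -167$ ($a = -13 - 154 = -167$)
$\left(355 + 201\right) a = \left(355 + 201\right) \left(-167\right) = 556 \left(-167\right) = -92852$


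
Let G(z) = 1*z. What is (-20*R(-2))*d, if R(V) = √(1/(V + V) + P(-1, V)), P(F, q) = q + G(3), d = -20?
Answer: 200*√3 ≈ 346.41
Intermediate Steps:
G(z) = z
P(F, q) = 3 + q (P(F, q) = q + 3 = 3 + q)
R(V) = √(3 + V + 1/(2*V)) (R(V) = √(1/(V + V) + (3 + V)) = √(1/(2*V) + (3 + V)) = √(3 + V + 1/(2*V)))
(-20*R(-2))*d = -10*√(12 + 2/(-2) + 4*(-2))*(-20) = -10*√(12 + 2*(-½) - 8)*(-20) = -10*√(12 - 1 - 8)*(-20) = -10*√3*(-20) = 200*√3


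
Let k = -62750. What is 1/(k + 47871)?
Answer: -1/14879 ≈ -6.7209e-5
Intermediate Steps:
1/(k + 47871) = 1/(-62750 + 47871) = 1/(-14879) = -1/14879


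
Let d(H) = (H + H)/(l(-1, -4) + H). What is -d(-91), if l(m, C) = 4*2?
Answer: -182/83 ≈ -2.1928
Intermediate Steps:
l(m, C) = 8
d(H) = 2*H/(8 + H) (d(H) = (H + H)/(8 + H) = (2*H)/(8 + H) = 2*H/(8 + H))
-d(-91) = -2*(-91)/(8 - 91) = -2*(-91)/(-83) = -2*(-91)*(-1)/83 = -1*182/83 = -182/83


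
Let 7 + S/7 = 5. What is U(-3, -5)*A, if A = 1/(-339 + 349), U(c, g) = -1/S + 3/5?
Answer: 47/700 ≈ 0.067143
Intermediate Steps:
S = -14 (S = -49 + 7*5 = -49 + 35 = -14)
U(c, g) = 47/70 (U(c, g) = -1/(-14) + 3/5 = -1*(-1/14) + 3*(⅕) = 1/14 + ⅗ = 47/70)
A = ⅒ (A = 1/10 = ⅒ ≈ 0.10000)
U(-3, -5)*A = (47/70)*(⅒) = 47/700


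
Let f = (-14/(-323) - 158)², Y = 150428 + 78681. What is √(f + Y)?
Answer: √26505753261/323 ≈ 504.04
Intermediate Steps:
Y = 229109
f = 2603040400/104329 (f = (-14*(-1/323) - 158)² = (14/323 - 158)² = (-51020/323)² = 2603040400/104329 ≈ 24950.)
√(f + Y) = √(2603040400/104329 + 229109) = √(26505753261/104329) = √26505753261/323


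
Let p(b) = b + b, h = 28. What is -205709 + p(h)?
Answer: -205653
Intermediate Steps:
p(b) = 2*b
-205709 + p(h) = -205709 + 2*28 = -205709 + 56 = -205653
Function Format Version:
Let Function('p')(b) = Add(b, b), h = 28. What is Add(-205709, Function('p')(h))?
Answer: -205653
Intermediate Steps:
Function('p')(b) = Mul(2, b)
Add(-205709, Function('p')(h)) = Add(-205709, Mul(2, 28)) = Add(-205709, 56) = -205653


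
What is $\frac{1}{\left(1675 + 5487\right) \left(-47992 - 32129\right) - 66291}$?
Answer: $- \frac{1}{573892893} \approx -1.7425 \cdot 10^{-9}$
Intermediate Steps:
$\frac{1}{\left(1675 + 5487\right) \left(-47992 - 32129\right) - 66291} = \frac{1}{7162 \left(-80121\right) - 66291} = \frac{1}{-573826602 - 66291} = \frac{1}{-573892893} = - \frac{1}{573892893}$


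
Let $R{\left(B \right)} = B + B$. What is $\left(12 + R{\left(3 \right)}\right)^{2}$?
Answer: $324$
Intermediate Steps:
$R{\left(B \right)} = 2 B$
$\left(12 + R{\left(3 \right)}\right)^{2} = \left(12 + 2 \cdot 3\right)^{2} = \left(12 + 6\right)^{2} = 18^{2} = 324$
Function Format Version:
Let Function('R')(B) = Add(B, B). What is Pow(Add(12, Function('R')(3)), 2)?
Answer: 324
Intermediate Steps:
Function('R')(B) = Mul(2, B)
Pow(Add(12, Function('R')(3)), 2) = Pow(Add(12, Mul(2, 3)), 2) = Pow(Add(12, 6), 2) = Pow(18, 2) = 324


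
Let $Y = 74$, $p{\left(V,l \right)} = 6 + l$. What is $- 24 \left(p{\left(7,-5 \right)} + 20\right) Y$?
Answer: $-37296$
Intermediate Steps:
$- 24 \left(p{\left(7,-5 \right)} + 20\right) Y = - 24 \left(\left(6 - 5\right) + 20\right) 74 = - 24 \left(1 + 20\right) 74 = \left(-24\right) 21 \cdot 74 = \left(-504\right) 74 = -37296$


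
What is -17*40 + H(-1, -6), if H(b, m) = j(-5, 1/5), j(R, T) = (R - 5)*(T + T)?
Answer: -684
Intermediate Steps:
j(R, T) = 2*T*(-5 + R) (j(R, T) = (-5 + R)*(2*T) = 2*T*(-5 + R))
H(b, m) = -4 (H(b, m) = 2*(-5 - 5)/5 = 2*(⅕)*(-10) = -4)
-17*40 + H(-1, -6) = -17*40 - 4 = -680 - 4 = -684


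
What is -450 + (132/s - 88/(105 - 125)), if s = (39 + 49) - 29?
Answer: -130792/295 ≈ -443.36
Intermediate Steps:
s = 59 (s = 88 - 29 = 59)
-450 + (132/s - 88/(105 - 125)) = -450 + (132/59 - 88/(105 - 125)) = -450 + (132*(1/59) - 88/(-20)) = -450 + (132/59 - 88*(-1/20)) = -450 + (132/59 + 22/5) = -450 + 1958/295 = -130792/295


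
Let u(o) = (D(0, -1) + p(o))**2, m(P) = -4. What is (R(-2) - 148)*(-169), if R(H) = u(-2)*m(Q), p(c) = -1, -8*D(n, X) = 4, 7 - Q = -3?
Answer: 26533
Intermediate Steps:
Q = 10 (Q = 7 - 1*(-3) = 7 + 3 = 10)
D(n, X) = -1/2 (D(n, X) = -1/8*4 = -1/2)
u(o) = 9/4 (u(o) = (-1/2 - 1)**2 = (-3/2)**2 = 9/4)
R(H) = -9 (R(H) = (9/4)*(-4) = -9)
(R(-2) - 148)*(-169) = (-9 - 148)*(-169) = -157*(-169) = 26533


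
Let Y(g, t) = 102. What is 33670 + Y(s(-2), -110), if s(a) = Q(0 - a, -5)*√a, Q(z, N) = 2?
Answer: 33772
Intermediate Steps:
s(a) = 2*√a
33670 + Y(s(-2), -110) = 33670 + 102 = 33772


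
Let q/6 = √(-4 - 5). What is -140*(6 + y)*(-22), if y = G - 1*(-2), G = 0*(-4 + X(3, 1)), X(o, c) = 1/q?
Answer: 24640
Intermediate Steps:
q = 18*I (q = 6*√(-4 - 5) = 6*√(-9) = 6*(3*I) = 18*I ≈ 18.0*I)
X(o, c) = -I/18 (X(o, c) = 1/(18*I) = -I/18)
G = 0 (G = 0*(-4 - I/18) = 0)
y = 2 (y = 0 - 1*(-2) = 0 + 2 = 2)
-140*(6 + y)*(-22) = -140*(6 + 2)*(-22) = -140*8*(-22) = -28*40*(-22) = -1120*(-22) = 24640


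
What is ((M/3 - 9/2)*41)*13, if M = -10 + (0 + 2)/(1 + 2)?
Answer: -73021/18 ≈ -4056.7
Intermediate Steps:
M = -28/3 (M = -10 + 2/3 = -28/3 ≈ -9.3333)
((M/3 - 9/2)*41)*13 = ((-28/3/3 - 9/2)*41)*13 = ((-28/3*1/3 - 9*1/2)*41)*13 = ((-28/9 - 9/2)*41)*13 = -137/18*41*13 = -5617/18*13 = -73021/18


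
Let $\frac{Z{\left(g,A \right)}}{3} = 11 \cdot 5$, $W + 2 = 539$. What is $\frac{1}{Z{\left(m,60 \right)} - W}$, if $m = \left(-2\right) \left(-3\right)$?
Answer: $- \frac{1}{372} \approx -0.0026882$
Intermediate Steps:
$W = 537$ ($W = -2 + 539 = 537$)
$m = 6$
$Z{\left(g,A \right)} = 165$ ($Z{\left(g,A \right)} = 3 \cdot 11 \cdot 5 = 3 \cdot 55 = 165$)
$\frac{1}{Z{\left(m,60 \right)} - W} = \frac{1}{165 - 537} = \frac{1}{-372} = - \frac{1}{372}$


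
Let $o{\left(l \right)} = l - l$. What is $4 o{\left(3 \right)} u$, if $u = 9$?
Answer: $0$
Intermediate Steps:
$o{\left(l \right)} = 0$
$4 o{\left(3 \right)} u = 4 \cdot 0 \cdot 9 = 0 \cdot 9 = 0$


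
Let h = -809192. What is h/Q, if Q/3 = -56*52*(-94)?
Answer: -101149/102648 ≈ -0.98540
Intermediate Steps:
Q = 821184 (Q = 3*(-56*52*(-94)) = 3*(-2912*(-94)) = 3*273728 = 821184)
h/Q = -809192/821184 = -809192*1/821184 = -101149/102648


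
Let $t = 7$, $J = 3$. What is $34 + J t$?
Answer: $55$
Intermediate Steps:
$34 + J t = 34 + 3 \cdot 7 = 34 + 21 = 55$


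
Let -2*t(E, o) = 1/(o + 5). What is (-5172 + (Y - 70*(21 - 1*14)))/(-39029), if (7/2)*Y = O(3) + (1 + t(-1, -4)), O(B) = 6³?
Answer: 39201/273203 ≈ 0.14349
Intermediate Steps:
t(E, o) = -1/(2*(5 + o)) (t(E, o) = -1/(2*(o + 5)) = -1/(2*(5 + o)))
O(B) = 216
Y = 433/7 (Y = 2*(216 + (1 - 1/(10 + 2*(-4))))/7 = 2*(216 + (1 - 1/(10 - 8)))/7 = 2*(216 + (1 - 1/2))/7 = 2*(216 + (1 - 1*½))/7 = 2*(216 + (1 - ½))/7 = 2*(216 + ½)/7 = (2/7)*(433/2) = 433/7 ≈ 61.857)
(-5172 + (Y - 70*(21 - 1*14)))/(-39029) = (-5172 + (433/7 - 70*(21 - 1*14)))/(-39029) = (-5172 + (433/7 - 70*(21 - 14)))*(-1/39029) = (-5172 + (433/7 - 70*7))*(-1/39029) = (-5172 + (433/7 - 490))*(-1/39029) = (-5172 - 2997/7)*(-1/39029) = -39201/7*(-1/39029) = 39201/273203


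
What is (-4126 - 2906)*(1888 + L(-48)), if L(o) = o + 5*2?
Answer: -13009200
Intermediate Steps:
L(o) = 10 + o (L(o) = o + 10 = 10 + o)
(-4126 - 2906)*(1888 + L(-48)) = (-4126 - 2906)*(1888 + (10 - 48)) = -7032*(1888 - 38) = -7032*1850 = -13009200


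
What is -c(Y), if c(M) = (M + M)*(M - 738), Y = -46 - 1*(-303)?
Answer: 247234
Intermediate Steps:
Y = 257 (Y = -46 + 303 = 257)
c(M) = 2*M*(-738 + M) (c(M) = (2*M)*(-738 + M) = 2*M*(-738 + M))
-c(Y) = -2*257*(-738 + 257) = -2*257*(-481) = -1*(-247234) = 247234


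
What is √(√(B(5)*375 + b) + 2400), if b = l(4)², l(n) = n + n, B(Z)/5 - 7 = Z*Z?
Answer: 2*√(600 + √3754) ≈ 51.430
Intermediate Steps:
B(Z) = 35 + 5*Z² (B(Z) = 35 + 5*(Z*Z) = 35 + 5*Z²)
l(n) = 2*n
b = 64 (b = (2*4)² = 8² = 64)
√(√(B(5)*375 + b) + 2400) = √(√((35 + 5*5²)*375 + 64) + 2400) = √(√((35 + 5*25)*375 + 64) + 2400) = √(√((35 + 125)*375 + 64) + 2400) = √(√(160*375 + 64) + 2400) = √(√(60000 + 64) + 2400) = √(√60064 + 2400) = √(4*√3754 + 2400) = √(2400 + 4*√3754)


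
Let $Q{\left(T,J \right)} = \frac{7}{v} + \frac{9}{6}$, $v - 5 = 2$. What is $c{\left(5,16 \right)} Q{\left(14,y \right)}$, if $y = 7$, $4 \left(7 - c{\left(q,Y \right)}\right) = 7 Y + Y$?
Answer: $- \frac{125}{2} \approx -62.5$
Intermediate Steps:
$v = 7$ ($v = 5 + 2 = 7$)
$c{\left(q,Y \right)} = 7 - 2 Y$ ($c{\left(q,Y \right)} = 7 - \frac{7 Y + Y}{4} = 7 - \frac{8 Y}{4} = 7 - 2 Y$)
$Q{\left(T,J \right)} = \frac{5}{2}$ ($Q{\left(T,J \right)} = \frac{7}{7} + \frac{9}{6} = 7 \cdot \frac{1}{7} + 9 \cdot \frac{1}{6} = 1 + \frac{3}{2} = \frac{5}{2}$)
$c{\left(5,16 \right)} Q{\left(14,y \right)} = \left(7 - 32\right) \frac{5}{2} = \left(-25\right) \frac{5}{2} = - \frac{125}{2}$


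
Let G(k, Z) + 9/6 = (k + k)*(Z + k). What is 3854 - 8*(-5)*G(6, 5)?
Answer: 9074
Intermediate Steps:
G(k, Z) = -3/2 + 2*k*(Z + k) (G(k, Z) = -3/2 + (k + k)*(Z + k) = -3/2 + (2*k)*(Z + k) = -3/2 + 2*k*(Z + k))
3854 - 8*(-5)*G(6, 5) = 3854 - 8*(-5)*(-3/2 + 2*6**2 + 2*5*6) = 3854 - (-40)*(-3/2 + 2*36 + 60) = 3854 - (-40)*(-3/2 + 72 + 60) = 3854 - (-40)*261/2 = 3854 - 1*(-5220) = 3854 + 5220 = 9074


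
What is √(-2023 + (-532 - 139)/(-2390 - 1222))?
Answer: I*√6597683715/1806 ≈ 44.976*I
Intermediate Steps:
√(-2023 + (-532 - 139)/(-2390 - 1222)) = √(-2023 - 671/(-3612)) = √(-2023 - 671*(-1/3612)) = √(-2023 + 671/3612) = √(-7306405/3612) = I*√6597683715/1806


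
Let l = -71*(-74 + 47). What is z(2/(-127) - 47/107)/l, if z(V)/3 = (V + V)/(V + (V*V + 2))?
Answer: -9335643/11485334312 ≈ -0.00081283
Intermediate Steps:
z(V) = 6*V/(2 + V + V²) (z(V) = 3*((V + V)/(V + (V*V + 2))) = 3*((2*V)/(V + (V² + 2))) = 3*((2*V)/(V + (2 + V²))) = 3*((2*V)/(2 + V + V²)) = 3*(2*V/(2 + V + V²)) = 6*V/(2 + V + V²))
l = 1917 (l = -71*(-27) = 1917)
z(2/(-127) - 47/107)/l = (6*(2/(-127) - 47/107)/(2 + (2/(-127) - 47/107) + (2/(-127) - 47/107)²))/1917 = (6*(2*(-1/127) - 47*1/107)/(2 + (2*(-1/127) - 47*1/107) + (2*(-1/127) - 47*1/107)²))*(1/1917) = (6*(-2/127 - 47/107)/(2 + (-2/127 - 47/107) + (-2/127 - 47/107)²))*(1/1917) = (6*(-6183/13589)/(2 - 6183/13589 + (-6183/13589)²))*(1/1917) = (6*(-6183/13589)/(2 - 6183/13589 + 38229489/184660921))*(1/1917) = (6*(-6183/13589)/(323530544/184660921))*(1/1917) = (6*(-6183/13589)*(184660921/323530544))*(1/1917) = -252062361/161765272*1/1917 = -9335643/11485334312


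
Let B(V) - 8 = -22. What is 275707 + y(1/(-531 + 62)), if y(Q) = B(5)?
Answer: 275693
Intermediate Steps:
B(V) = -14 (B(V) = 8 - 22 = -14)
y(Q) = -14
275707 + y(1/(-531 + 62)) = 275707 - 14 = 275693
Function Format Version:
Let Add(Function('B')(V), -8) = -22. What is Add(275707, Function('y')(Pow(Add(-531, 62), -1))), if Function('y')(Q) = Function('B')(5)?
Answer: 275693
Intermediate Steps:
Function('B')(V) = -14 (Function('B')(V) = Add(8, -22) = -14)
Function('y')(Q) = -14
Add(275707, Function('y')(Pow(Add(-531, 62), -1))) = Add(275707, -14) = 275693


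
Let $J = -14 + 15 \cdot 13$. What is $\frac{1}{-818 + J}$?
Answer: $- \frac{1}{637} \approx -0.0015699$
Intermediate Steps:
$J = 181$ ($J = -14 + 195 = 181$)
$\frac{1}{-818 + J} = \frac{1}{-818 + 181} = \frac{1}{-637} = - \frac{1}{637}$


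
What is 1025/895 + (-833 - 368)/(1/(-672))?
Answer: 144466093/179 ≈ 8.0707e+5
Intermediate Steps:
1025/895 + (-833 - 368)/(1/(-672)) = 1025*(1/895) - 1201/(-1/672) = 205/179 - 1201*(-672) = 205/179 + 807072 = 144466093/179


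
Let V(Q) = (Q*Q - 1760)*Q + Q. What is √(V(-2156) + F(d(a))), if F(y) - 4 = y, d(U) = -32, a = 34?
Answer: 2*I*√2504505010 ≈ 1.0009e+5*I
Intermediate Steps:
V(Q) = Q + Q*(-1760 + Q²) (V(Q) = (Q² - 1760)*Q + Q = (-1760 + Q²)*Q + Q = Q*(-1760 + Q²) + Q = Q + Q*(-1760 + Q²))
F(y) = 4 + y
√(V(-2156) + F(d(a))) = √(-2156*(-1759 + (-2156)²) + (4 - 32)) = √(-2156*(-1759 + 4648336) - 28) = √(-2156*4646577 - 28) = √(-10018020012 - 28) = √(-10018020040) = 2*I*√2504505010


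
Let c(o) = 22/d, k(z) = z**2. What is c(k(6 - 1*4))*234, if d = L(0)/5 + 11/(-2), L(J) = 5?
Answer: -1144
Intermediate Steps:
d = -9/2 (d = 5/5 + 11/(-2) = 5*(1/5) + 11*(-1/2) = 1 - 11/2 = -9/2 ≈ -4.5000)
c(o) = -44/9 (c(o) = 22/(-9/2) = 22*(-2/9) = -44/9)
c(k(6 - 1*4))*234 = -44/9*234 = -1144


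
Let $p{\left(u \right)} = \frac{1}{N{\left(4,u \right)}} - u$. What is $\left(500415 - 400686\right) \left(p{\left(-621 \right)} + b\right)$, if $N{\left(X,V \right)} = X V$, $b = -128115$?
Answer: $- \frac{3509298369857}{276} \approx -1.2715 \cdot 10^{10}$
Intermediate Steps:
$N{\left(X,V \right)} = V X$
$p{\left(u \right)} = - u + \frac{1}{4 u}$ ($p{\left(u \right)} = \frac{1}{u 4} - u = \frac{1}{4 u} - u = - u + \frac{1}{4 u}$)
$\left(500415 - 400686\right) \left(p{\left(-621 \right)} + b\right) = \left(500415 - 400686\right) \left(\left(\left(-1\right) \left(-621\right) + \frac{1}{4 \left(-621\right)}\right) - 128115\right) = 99729 \left(\left(621 + \frac{1}{4} \left(- \frac{1}{621}\right)\right) - 128115\right) = 99729 \left(\left(621 - \frac{1}{2484}\right) - 128115\right) = 99729 \left(\frac{1542563}{2484} - 128115\right) = 99729 \left(- \frac{316695097}{2484}\right) = - \frac{3509298369857}{276}$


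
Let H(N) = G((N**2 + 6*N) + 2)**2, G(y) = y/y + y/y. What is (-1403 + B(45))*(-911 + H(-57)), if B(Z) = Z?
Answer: 1231706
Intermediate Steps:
G(y) = 2 (G(y) = 1 + 1 = 2)
H(N) = 4 (H(N) = 2**2 = 4)
(-1403 + B(45))*(-911 + H(-57)) = (-1403 + 45)*(-911 + 4) = -1358*(-907) = 1231706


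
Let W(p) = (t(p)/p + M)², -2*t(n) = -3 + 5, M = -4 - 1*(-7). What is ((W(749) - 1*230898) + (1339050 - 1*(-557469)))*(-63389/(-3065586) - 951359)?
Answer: -389315821379874622264135/245685258798 ≈ -1.5846e+12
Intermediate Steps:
M = 3 (M = -4 + 7 = 3)
t(n) = -1 (t(n) = -(-3 + 5)/2 = -½*2 = -1)
W(p) = (3 - 1/p)² (W(p) = (-1/p + 3)² = (3 - 1/p)²)
((W(749) - 1*230898) + (1339050 - 1*(-557469)))*(-63389/(-3065586) - 951359) = (((-1 + 3*749)²/749² - 1*230898) + (1339050 - 1*(-557469)))*(-63389/(-3065586) - 951359) = (((-1 + 2247)²/561001 - 230898) + (1339050 + 557469))*(-63389*(-1/3065586) - 951359) = (((1/561001)*2246² - 230898) + 1896519)*(63389/3065586 - 951359) = (((1/561001)*5044516 - 230898) + 1896519)*(-2916472767985/3065586) = ((5044516/561001 - 230898) + 1896519)*(-2916472767985/3065586) = (-129528964382/561001 + 1896519)*(-2916472767985/3065586) = (934420091137/561001)*(-2916472767985/3065586) = -389315821379874622264135/245685258798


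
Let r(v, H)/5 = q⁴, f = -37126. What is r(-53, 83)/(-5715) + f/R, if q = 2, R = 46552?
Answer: -21589925/26604468 ≈ -0.81151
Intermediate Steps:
r(v, H) = 80 (r(v, H) = 5*2⁴ = 5*16 = 80)
r(-53, 83)/(-5715) + f/R = 80/(-5715) - 37126/46552 = 80*(-1/5715) - 37126*1/46552 = -16/1143 - 18563/23276 = -21589925/26604468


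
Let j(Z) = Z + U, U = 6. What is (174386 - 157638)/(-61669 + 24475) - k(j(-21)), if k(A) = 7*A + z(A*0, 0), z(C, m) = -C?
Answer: 1944311/18597 ≈ 104.55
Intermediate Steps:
j(Z) = 6 + Z (j(Z) = Z + 6 = 6 + Z)
k(A) = 7*A (k(A) = 7*A - A*0 = 7*A - 1*0 = 7*A + 0 = 7*A)
(174386 - 157638)/(-61669 + 24475) - k(j(-21)) = (174386 - 157638)/(-61669 + 24475) - 7*(6 - 21) = 16748/(-37194) - 7*(-15) = 16748*(-1/37194) - 1*(-105) = -8374/18597 + 105 = 1944311/18597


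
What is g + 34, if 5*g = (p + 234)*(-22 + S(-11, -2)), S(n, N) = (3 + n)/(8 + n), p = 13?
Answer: -13816/15 ≈ -921.07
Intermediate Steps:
S(n, N) = (3 + n)/(8 + n)
g = -14326/15 (g = ((13 + 234)*(-22 + (3 - 11)/(8 - 11)))/5 = (247*(-22 - 8/(-3)))/5 = (247*(-22 - ⅓*(-8)))/5 = (247*(-22 + 8/3))/5 = (247*(-58/3))/5 = (⅕)*(-14326/3) = -14326/15 ≈ -955.07)
g + 34 = -14326/15 + 34 = -13816/15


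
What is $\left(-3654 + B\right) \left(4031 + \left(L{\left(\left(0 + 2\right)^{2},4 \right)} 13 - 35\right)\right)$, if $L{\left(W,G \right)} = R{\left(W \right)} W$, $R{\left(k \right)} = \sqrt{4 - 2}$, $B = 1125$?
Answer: $-10105884 - 131508 \sqrt{2} \approx -1.0292 \cdot 10^{7}$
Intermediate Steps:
$R{\left(k \right)} = \sqrt{2}$
$L{\left(W,G \right)} = W \sqrt{2}$ ($L{\left(W,G \right)} = \sqrt{2} W = W \sqrt{2}$)
$\left(-3654 + B\right) \left(4031 + \left(L{\left(\left(0 + 2\right)^{2},4 \right)} 13 - 35\right)\right) = \left(-3654 + 1125\right) \left(4031 - \left(35 - \left(0 + 2\right)^{2} \sqrt{2} \cdot 13\right)\right) = - 2529 \left(4031 - \left(35 - 2^{2} \sqrt{2} \cdot 13\right)\right) = - 2529 \left(4031 - \left(35 - 4 \sqrt{2} \cdot 13\right)\right) = - 2529 \left(4031 - \left(35 - 52 \sqrt{2}\right)\right) = - 2529 \left(3996 + 52 \sqrt{2}\right) = -10105884 - 131508 \sqrt{2}$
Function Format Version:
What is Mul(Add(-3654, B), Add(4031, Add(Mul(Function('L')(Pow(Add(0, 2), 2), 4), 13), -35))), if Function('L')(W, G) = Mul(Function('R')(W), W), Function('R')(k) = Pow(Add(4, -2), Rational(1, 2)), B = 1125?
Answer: Add(-10105884, Mul(-131508, Pow(2, Rational(1, 2)))) ≈ -1.0292e+7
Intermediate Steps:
Function('R')(k) = Pow(2, Rational(1, 2))
Function('L')(W, G) = Mul(W, Pow(2, Rational(1, 2))) (Function('L')(W, G) = Mul(Pow(2, Rational(1, 2)), W) = Mul(W, Pow(2, Rational(1, 2))))
Mul(Add(-3654, B), Add(4031, Add(Mul(Function('L')(Pow(Add(0, 2), 2), 4), 13), -35))) = Mul(Add(-3654, 1125), Add(4031, Add(Mul(Mul(Pow(Add(0, 2), 2), Pow(2, Rational(1, 2))), 13), -35))) = Mul(-2529, Add(4031, Add(Mul(Mul(Pow(2, 2), Pow(2, Rational(1, 2))), 13), -35))) = Mul(-2529, Add(4031, Add(Mul(Mul(4, Pow(2, Rational(1, 2))), 13), -35))) = Mul(-2529, Add(4031, Add(Mul(52, Pow(2, Rational(1, 2))), -35))) = Mul(-2529, Add(4031, Add(-35, Mul(52, Pow(2, Rational(1, 2)))))) = Mul(-2529, Add(3996, Mul(52, Pow(2, Rational(1, 2))))) = Add(-10105884, Mul(-131508, Pow(2, Rational(1, 2))))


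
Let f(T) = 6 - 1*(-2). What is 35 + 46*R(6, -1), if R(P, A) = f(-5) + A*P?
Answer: 127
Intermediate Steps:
f(T) = 8 (f(T) = 6 + 2 = 8)
R(P, A) = 8 + A*P
35 + 46*R(6, -1) = 35 + 46*(8 - 1*6) = 35 + 46*(8 - 6) = 35 + 46*2 = 35 + 92 = 127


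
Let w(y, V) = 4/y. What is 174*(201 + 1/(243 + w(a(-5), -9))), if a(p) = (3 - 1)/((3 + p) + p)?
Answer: 8009220/229 ≈ 34975.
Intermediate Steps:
a(p) = 2/(3 + 2*p)
174*(201 + 1/(243 + w(a(-5), -9))) = 174*(201 + 1/(243 + 4/((2/(3 + 2*(-5)))))) = 174*(201 + 1/(243 + 4/((2/(3 - 10))))) = 174*(201 + 1/(243 + 4/((2/(-7))))) = 174*(201 + 1/(243 + 4/((2*(-⅐))))) = 174*(201 + 1/(243 + 4/(-2/7))) = 174*(201 + 1/(243 + 4*(-7/2))) = 174*(201 + 1/(243 - 14)) = 174*(201 + 1/229) = 174*(46030/229) = 8009220/229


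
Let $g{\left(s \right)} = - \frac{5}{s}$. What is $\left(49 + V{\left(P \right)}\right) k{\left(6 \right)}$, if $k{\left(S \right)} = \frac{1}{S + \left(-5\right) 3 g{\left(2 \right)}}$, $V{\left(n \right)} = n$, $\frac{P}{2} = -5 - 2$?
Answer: $\frac{70}{87} \approx 0.8046$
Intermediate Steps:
$P = -14$ ($P = 2 \left(-5 - 2\right) = 2 \left(-7\right) = -14$)
$k{\left(S \right)} = \frac{1}{\frac{75}{2} + S}$ ($k{\left(S \right)} = \frac{1}{S + \left(-5\right) 3 \left(- \frac{5}{2}\right)} = \frac{1}{S - 15 \left(\left(-5\right) \frac{1}{2}\right)} = \frac{1}{S - - \frac{75}{2}} = \frac{1}{S + \frac{75}{2}} = \frac{1}{\frac{75}{2} + S}$)
$\left(49 + V{\left(P \right)}\right) k{\left(6 \right)} = \left(49 - 14\right) \frac{2}{75 + 2 \cdot 6} = 35 \frac{2}{75 + 12} = 35 \cdot \frac{2}{87} = \frac{70}{87}$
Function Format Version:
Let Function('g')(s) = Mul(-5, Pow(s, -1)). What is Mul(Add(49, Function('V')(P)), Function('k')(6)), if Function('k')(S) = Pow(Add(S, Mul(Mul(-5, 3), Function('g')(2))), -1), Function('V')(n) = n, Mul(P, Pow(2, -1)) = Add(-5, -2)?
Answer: Rational(70, 87) ≈ 0.80460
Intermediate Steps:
P = -14 (P = Mul(2, Add(-5, -2)) = Mul(2, -7) = -14)
Function('k')(S) = Pow(Add(Rational(75, 2), S), -1) (Function('k')(S) = Pow(Add(S, Mul(Mul(-5, 3), Mul(-5, Pow(2, -1)))), -1) = Pow(Add(S, Mul(-15, Mul(-5, Rational(1, 2)))), -1) = Pow(Add(S, Mul(-15, Rational(-5, 2))), -1) = Pow(Add(S, Rational(75, 2)), -1) = Pow(Add(Rational(75, 2), S), -1))
Mul(Add(49, Function('V')(P)), Function('k')(6)) = Mul(Add(49, -14), Mul(2, Pow(Add(75, Mul(2, 6)), -1))) = Mul(35, Mul(2, Pow(Add(75, 12), -1))) = Mul(35, Mul(2, Pow(87, -1))) = Mul(35, Mul(2, Rational(1, 87))) = Mul(35, Rational(2, 87)) = Rational(70, 87)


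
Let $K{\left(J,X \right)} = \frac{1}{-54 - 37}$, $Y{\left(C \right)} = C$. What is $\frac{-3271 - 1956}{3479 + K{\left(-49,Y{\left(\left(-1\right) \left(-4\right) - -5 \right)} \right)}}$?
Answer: $- \frac{475657}{316588} \approx -1.5024$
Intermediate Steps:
$K{\left(J,X \right)} = - \frac{1}{91}$ ($K{\left(J,X \right)} = \frac{1}{-91} = - \frac{1}{91}$)
$\frac{-3271 - 1956}{3479 + K{\left(-49,Y{\left(\left(-1\right) \left(-4\right) - -5 \right)} \right)}} = \frac{-3271 - 1956}{3479 - \frac{1}{91}} = - \frac{5227}{\frac{316588}{91}} = \left(-5227\right) \frac{91}{316588} = - \frac{475657}{316588}$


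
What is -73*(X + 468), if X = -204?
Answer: -19272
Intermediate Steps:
-73*(X + 468) = -73*(-204 + 468) = -73*264 = -19272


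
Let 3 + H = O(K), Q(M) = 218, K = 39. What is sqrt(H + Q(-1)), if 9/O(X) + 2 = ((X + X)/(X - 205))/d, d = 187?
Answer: sqrt(203354466806)/31081 ≈ 14.509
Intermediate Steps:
O(X) = 9/(-2 + 2*X/(187*(-205 + X))) (O(X) = 9/(-2 + ((X + X)/(X - 205))/187) = 9/(-2 + ((2*X)/(-205 + X))*(1/187)) = 9/(-2 + (2*X/(-205 + X))*(1/187)) = 9/(-2 + 2*X/(187*(-205 + X))))
H = -232932/31081 (H = -3 + 1683*(-205 + 39)/(2*(38335 - 186*39)) = -3 + (1683/2)*(-166)/(38335 - 7254) = -3 + (1683/2)*(-166)/31081 = -3 + (1683/2)*(1/31081)*(-166) = -3 - 139689/31081 = -232932/31081 ≈ -7.4944)
sqrt(H + Q(-1)) = sqrt(-232932/31081 + 218) = sqrt(6542726/31081) = sqrt(203354466806)/31081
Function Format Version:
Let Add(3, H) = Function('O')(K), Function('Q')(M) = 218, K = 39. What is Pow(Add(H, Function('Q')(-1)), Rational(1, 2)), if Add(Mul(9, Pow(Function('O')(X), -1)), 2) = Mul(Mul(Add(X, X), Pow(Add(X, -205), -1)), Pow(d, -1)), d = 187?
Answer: Mul(Rational(1, 31081), Pow(203354466806, Rational(1, 2))) ≈ 14.509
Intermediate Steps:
Function('O')(X) = Mul(9, Pow(Add(-2, Mul(Rational(2, 187), X, Pow(Add(-205, X), -1))), -1)) (Function('O')(X) = Mul(9, Pow(Add(-2, Mul(Mul(Add(X, X), Pow(Add(X, -205), -1)), Pow(187, -1))), -1)) = Mul(9, Pow(Add(-2, Mul(Mul(Mul(2, X), Pow(Add(-205, X), -1)), Rational(1, 187))), -1)) = Mul(9, Pow(Add(-2, Mul(Mul(2, X, Pow(Add(-205, X), -1)), Rational(1, 187))), -1)) = Mul(9, Pow(Add(-2, Mul(Rational(2, 187), X, Pow(Add(-205, X), -1))), -1)))
H = Rational(-232932, 31081) (H = Add(-3, Mul(Rational(1683, 2), Pow(Add(38335, Mul(-186, 39)), -1), Add(-205, 39))) = Add(-3, Mul(Rational(1683, 2), Pow(Add(38335, -7254), -1), -166)) = Add(-3, Mul(Rational(1683, 2), Pow(31081, -1), -166)) = Add(-3, Mul(Rational(1683, 2), Rational(1, 31081), -166)) = Add(-3, Rational(-139689, 31081)) = Rational(-232932, 31081) ≈ -7.4944)
Pow(Add(H, Function('Q')(-1)), Rational(1, 2)) = Pow(Add(Rational(-232932, 31081), 218), Rational(1, 2)) = Pow(Rational(6542726, 31081), Rational(1, 2)) = Mul(Rational(1, 31081), Pow(203354466806, Rational(1, 2)))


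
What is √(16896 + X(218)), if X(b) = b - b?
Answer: 16*√66 ≈ 129.98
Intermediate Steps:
X(b) = 0
√(16896 + X(218)) = √(16896 + 0) = √16896 = 16*√66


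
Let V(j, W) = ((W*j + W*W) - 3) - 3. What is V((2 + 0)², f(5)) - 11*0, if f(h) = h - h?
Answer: -6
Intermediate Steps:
f(h) = 0
V(j, W) = -6 + W² + W*j (V(j, W) = ((W*j + W²) - 3) - 3 = ((W² + W*j) - 3) - 3 = (-3 + W² + W*j) - 3 = -6 + W² + W*j)
V((2 + 0)², f(5)) - 11*0 = (-6 + 0² + 0*(2 + 0)²) - 11*0 = (-6 + 0 + 0*2²) + 0 = (-6 + 0 + 0*4) + 0 = (-6 + 0 + 0) + 0 = -6 + 0 = -6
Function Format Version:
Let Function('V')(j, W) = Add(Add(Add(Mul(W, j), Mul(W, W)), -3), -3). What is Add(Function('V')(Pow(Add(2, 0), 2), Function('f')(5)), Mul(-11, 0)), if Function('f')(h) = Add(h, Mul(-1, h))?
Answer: -6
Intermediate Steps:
Function('f')(h) = 0
Function('V')(j, W) = Add(-6, Pow(W, 2), Mul(W, j)) (Function('V')(j, W) = Add(Add(Add(Mul(W, j), Pow(W, 2)), -3), -3) = Add(Add(Add(Pow(W, 2), Mul(W, j)), -3), -3) = Add(Add(-3, Pow(W, 2), Mul(W, j)), -3) = Add(-6, Pow(W, 2), Mul(W, j)))
Add(Function('V')(Pow(Add(2, 0), 2), Function('f')(5)), Mul(-11, 0)) = Add(Add(-6, Pow(0, 2), Mul(0, Pow(Add(2, 0), 2))), Mul(-11, 0)) = Add(Add(-6, 0, Mul(0, Pow(2, 2))), 0) = Add(Add(-6, 0, Mul(0, 4)), 0) = Add(Add(-6, 0, 0), 0) = Add(-6, 0) = -6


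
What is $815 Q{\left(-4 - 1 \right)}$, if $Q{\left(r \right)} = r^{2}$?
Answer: $20375$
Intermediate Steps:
$815 Q{\left(-4 - 1 \right)} = 815 \left(-4 - 1\right)^{2} = 815 \left(-5\right)^{2} = 815 \cdot 25 = 20375$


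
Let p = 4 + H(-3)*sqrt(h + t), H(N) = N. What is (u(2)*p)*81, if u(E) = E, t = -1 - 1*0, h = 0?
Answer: 648 - 486*I ≈ 648.0 - 486.0*I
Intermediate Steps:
t = -1 (t = -1 + 0 = -1)
p = 4 - 3*I (p = 4 - 3*sqrt(0 - 1) = 4 - 3*I ≈ 4.0 - 3.0*I)
(u(2)*p)*81 = (2*(4 - 3*I))*81 = (8 - 6*I)*81 = 648 - 486*I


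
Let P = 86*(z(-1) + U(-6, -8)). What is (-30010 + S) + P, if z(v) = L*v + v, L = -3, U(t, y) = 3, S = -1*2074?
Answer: -31654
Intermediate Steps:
S = -2074
z(v) = -2*v (z(v) = -3*v + v = -2*v)
P = 430 (P = 86*(-2*(-1) + 3) = 86*(2 + 3) = 86*5 = 430)
(-30010 + S) + P = (-30010 - 2074) + 430 = -32084 + 430 = -31654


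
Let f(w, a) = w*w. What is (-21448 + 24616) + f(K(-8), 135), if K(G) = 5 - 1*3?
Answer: 3172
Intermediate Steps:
K(G) = 2 (K(G) = 5 - 3 = 2)
f(w, a) = w²
(-21448 + 24616) + f(K(-8), 135) = (-21448 + 24616) + 2² = 3168 + 4 = 3172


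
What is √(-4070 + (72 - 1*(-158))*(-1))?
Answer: 10*I*√43 ≈ 65.574*I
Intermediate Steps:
√(-4070 + (72 - 1*(-158))*(-1)) = √(-4070 + (72 + 158)*(-1)) = √(-4070 + 230*(-1)) = √(-4070 - 230) = √(-4300) = 10*I*√43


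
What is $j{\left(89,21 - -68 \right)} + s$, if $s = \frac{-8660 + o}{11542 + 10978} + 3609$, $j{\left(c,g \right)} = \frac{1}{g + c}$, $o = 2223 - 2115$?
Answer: $\frac{1808174163}{501070} \approx 3608.6$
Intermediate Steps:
$o = 108$ ($o = 2223 - 2115 = 108$)
$j{\left(c,g \right)} = \frac{1}{c + g}$
$s = \frac{10158266}{2815}$ ($s = \frac{-8660 + 108}{11542 + 10978} + 3609 = - \frac{8552}{22520} + 3609 = \left(-8552\right) \frac{1}{22520} + 3609 = - \frac{1069}{2815} + 3609 = \frac{10158266}{2815} \approx 3608.6$)
$j{\left(89,21 - -68 \right)} + s = \frac{1}{89 + \left(21 - -68\right)} + \frac{10158266}{2815} = \frac{1}{89 + \left(21 + 68\right)} + \frac{10158266}{2815} = \frac{1}{89 + 89} + \frac{10158266}{2815} = \frac{1}{178} + \frac{10158266}{2815} = \frac{1808174163}{501070}$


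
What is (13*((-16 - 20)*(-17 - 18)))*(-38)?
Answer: -622440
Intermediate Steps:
(13*((-16 - 20)*(-17 - 18)))*(-38) = (13*(-36*(-35)))*(-38) = (13*1260)*(-38) = 16380*(-38) = -622440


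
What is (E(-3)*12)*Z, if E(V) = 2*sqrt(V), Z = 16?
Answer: 384*I*sqrt(3) ≈ 665.11*I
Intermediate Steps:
(E(-3)*12)*Z = ((2*sqrt(-3))*12)*16 = ((2*(I*sqrt(3)))*12)*16 = ((2*I*sqrt(3))*12)*16 = (24*I*sqrt(3))*16 = 384*I*sqrt(3)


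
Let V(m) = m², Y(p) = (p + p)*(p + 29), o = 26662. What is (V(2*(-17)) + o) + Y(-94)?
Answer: 40038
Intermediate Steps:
Y(p) = 2*p*(29 + p) (Y(p) = (2*p)*(29 + p) = 2*p*(29 + p))
(V(2*(-17)) + o) + Y(-94) = ((2*(-17))² + 26662) + 2*(-94)*(29 - 94) = ((-34)² + 26662) + 2*(-94)*(-65) = (1156 + 26662) + 12220 = 27818 + 12220 = 40038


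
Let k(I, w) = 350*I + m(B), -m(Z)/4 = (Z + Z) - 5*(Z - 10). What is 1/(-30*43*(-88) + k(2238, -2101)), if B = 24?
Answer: 1/896908 ≈ 1.1149e-6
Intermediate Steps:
m(Z) = -200 + 12*Z (m(Z) = -4*((Z + Z) - 5*(Z - 10)) = -4*(2*Z - 5*(-10 + Z)) = -4*(2*Z + (50 - 5*Z)) = -4*(50 - 3*Z) = -200 + 12*Z)
k(I, w) = 88 + 350*I (k(I, w) = 350*I + (-200 + 12*24) = 350*I + (-200 + 288) = 350*I + 88 = 88 + 350*I)
1/(-30*43*(-88) + k(2238, -2101)) = 1/(-30*43*(-88) + (88 + 350*2238)) = 1/(-1290*(-88) + (88 + 783300)) = 1/(113520 + 783388) = 1/896908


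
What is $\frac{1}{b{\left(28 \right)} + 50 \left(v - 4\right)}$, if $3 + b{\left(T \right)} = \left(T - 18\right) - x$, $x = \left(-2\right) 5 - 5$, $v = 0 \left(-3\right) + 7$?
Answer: $\frac{1}{172} \approx 0.005814$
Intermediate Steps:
$v = 7$ ($v = 0 + 7 = 7$)
$x = -15$ ($x = -10 - 5 = -15$)
$b{\left(T \right)} = -6 + T$ ($b{\left(T \right)} = -3 + \left(\left(T - 18\right) - -15\right) = -3 + \left(\left(T - 18\right) + 15\right) = -3 + \left(\left(-18 + T\right) + 15\right) = -3 + \left(-3 + T\right) = -6 + T$)
$\frac{1}{b{\left(28 \right)} + 50 \left(v - 4\right)} = \frac{1}{\left(-6 + 28\right) + 50 \left(7 - 4\right)} = \frac{1}{22 + 50 \cdot 3} = \frac{1}{22 + 150} = \frac{1}{172}$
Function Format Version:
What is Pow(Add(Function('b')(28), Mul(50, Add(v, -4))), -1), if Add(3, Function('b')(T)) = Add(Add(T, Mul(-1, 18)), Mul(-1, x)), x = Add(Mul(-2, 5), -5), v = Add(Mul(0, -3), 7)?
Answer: Rational(1, 172) ≈ 0.0058140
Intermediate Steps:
v = 7 (v = Add(0, 7) = 7)
x = -15 (x = Add(-10, -5) = -15)
Function('b')(T) = Add(-6, T) (Function('b')(T) = Add(-3, Add(Add(T, Mul(-1, 18)), Mul(-1, -15))) = Add(-3, Add(Add(T, -18), 15)) = Add(-3, Add(Add(-18, T), 15)) = Add(-3, Add(-3, T)) = Add(-6, T))
Pow(Add(Function('b')(28), Mul(50, Add(v, -4))), -1) = Pow(Add(Add(-6, 28), Mul(50, Add(7, -4))), -1) = Pow(Add(22, Mul(50, 3)), -1) = Pow(Add(22, 150), -1) = Pow(172, -1) = Rational(1, 172)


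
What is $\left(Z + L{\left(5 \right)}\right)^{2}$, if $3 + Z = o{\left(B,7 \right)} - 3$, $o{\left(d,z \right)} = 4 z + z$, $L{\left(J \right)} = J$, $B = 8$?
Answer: $1156$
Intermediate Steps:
$o{\left(d,z \right)} = 5 z$
$Z = 29$ ($Z = -3 + \left(5 \cdot 7 - 3\right) = -3 + \left(35 - 3\right) = -3 + 32 = 29$)
$\left(Z + L{\left(5 \right)}\right)^{2} = \left(29 + 5\right)^{2} = 34^{2} = 1156$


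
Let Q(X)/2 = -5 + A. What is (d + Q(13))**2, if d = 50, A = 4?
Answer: 2304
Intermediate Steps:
Q(X) = -2 (Q(X) = 2*(-5 + 4) = 2*(-1) = -2)
(d + Q(13))**2 = (50 - 2)**2 = 48**2 = 2304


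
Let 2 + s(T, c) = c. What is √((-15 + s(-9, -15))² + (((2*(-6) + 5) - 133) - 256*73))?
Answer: 2*I*√4451 ≈ 133.43*I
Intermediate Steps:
s(T, c) = -2 + c
√((-15 + s(-9, -15))² + (((2*(-6) + 5) - 133) - 256*73)) = √((-15 + (-2 - 15))² + (((2*(-6) + 5) - 133) - 256*73)) = √((-15 - 17)² + (((-12 + 5) - 133) - 18688)) = √((-32)² + ((-7 - 133) - 18688)) = √(1024 + (-140 - 18688)) = √(1024 - 18828) = √(-17804) = 2*I*√4451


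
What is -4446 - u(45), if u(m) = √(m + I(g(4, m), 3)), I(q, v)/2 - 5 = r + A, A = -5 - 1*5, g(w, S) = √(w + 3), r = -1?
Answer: -4446 - √33 ≈ -4451.7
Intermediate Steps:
g(w, S) = √(3 + w)
A = -10 (A = -5 - 5 = -10)
I(q, v) = -12 (I(q, v) = 10 + 2*(-1 - 10) = 10 + 2*(-11) = 10 - 22 = -12)
u(m) = √(-12 + m) (u(m) = √(m - 12) = √(-12 + m))
-4446 - u(45) = -4446 - √(-12 + 45) = -4446 - √33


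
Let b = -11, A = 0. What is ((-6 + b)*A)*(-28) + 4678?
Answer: 4678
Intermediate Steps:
((-6 + b)*A)*(-28) + 4678 = ((-6 - 11)*0)*(-28) + 4678 = -17*0*(-28) + 4678 = 0*(-28) + 4678 = 0 + 4678 = 4678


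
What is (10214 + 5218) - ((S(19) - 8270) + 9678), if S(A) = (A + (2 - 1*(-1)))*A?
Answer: 13606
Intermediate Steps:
S(A) = A*(3 + A) (S(A) = (A + (2 + 1))*A = (A + 3)*A = (3 + A)*A = A*(3 + A))
(10214 + 5218) - ((S(19) - 8270) + 9678) = (10214 + 5218) - ((19*(3 + 19) - 8270) + 9678) = 15432 - ((19*22 - 8270) + 9678) = 15432 - ((418 - 8270) + 9678) = 15432 - (-7852 + 9678) = 15432 - 1*1826 = 15432 - 1826 = 13606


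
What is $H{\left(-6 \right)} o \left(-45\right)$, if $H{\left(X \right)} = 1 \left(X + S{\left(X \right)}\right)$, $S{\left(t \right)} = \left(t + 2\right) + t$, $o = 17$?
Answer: $12240$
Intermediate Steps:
$S{\left(t \right)} = 2 + 2 t$ ($S{\left(t \right)} = \left(2 + t\right) + t = 2 + 2 t$)
$H{\left(X \right)} = 2 + 3 X$ ($H{\left(X \right)} = 1 \left(X + \left(2 + 2 X\right)\right) = 1 \left(2 + 3 X\right) = 2 + 3 X$)
$H{\left(-6 \right)} o \left(-45\right) = \left(2 + 3 \left(-6\right)\right) 17 \left(-45\right) = \left(2 - 18\right) 17 \left(-45\right) = \left(-16\right) 17 \left(-45\right) = \left(-272\right) \left(-45\right) = 12240$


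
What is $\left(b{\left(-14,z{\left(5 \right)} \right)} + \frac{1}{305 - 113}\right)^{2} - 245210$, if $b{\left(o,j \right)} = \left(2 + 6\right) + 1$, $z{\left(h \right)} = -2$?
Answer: $- \frac{9036431999}{36864} \approx -2.4513 \cdot 10^{5}$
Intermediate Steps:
$b{\left(o,j \right)} = 9$ ($b{\left(o,j \right)} = 8 + 1 = 9$)
$\left(b{\left(-14,z{\left(5 \right)} \right)} + \frac{1}{305 - 113}\right)^{2} - 245210 = \left(9 + \frac{1}{305 - 113}\right)^{2} - 245210 = \left(9 + \frac{1}{192}\right)^{2} - 245210 = \left(\frac{1729}{192}\right)^{2} - 245210 = \frac{2989441}{36864} - 245210 = - \frac{9036431999}{36864}$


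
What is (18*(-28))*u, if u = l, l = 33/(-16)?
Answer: 2079/2 ≈ 1039.5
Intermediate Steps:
l = -33/16 (l = 33*(-1/16) = -33/16 ≈ -2.0625)
u = -33/16 ≈ -2.0625
(18*(-28))*u = (18*(-28))*(-33/16) = -504*(-33/16) = 2079/2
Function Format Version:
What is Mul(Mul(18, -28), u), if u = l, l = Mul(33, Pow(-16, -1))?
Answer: Rational(2079, 2) ≈ 1039.5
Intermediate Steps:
l = Rational(-33, 16) (l = Mul(33, Rational(-1, 16)) = Rational(-33, 16) ≈ -2.0625)
u = Rational(-33, 16) ≈ -2.0625
Mul(Mul(18, -28), u) = Mul(Mul(18, -28), Rational(-33, 16)) = Mul(-504, Rational(-33, 16)) = Rational(2079, 2)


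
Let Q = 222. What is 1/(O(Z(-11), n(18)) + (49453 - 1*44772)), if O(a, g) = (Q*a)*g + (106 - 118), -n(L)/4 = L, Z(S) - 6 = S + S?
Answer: 1/260413 ≈ 3.8401e-6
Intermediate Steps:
Z(S) = 6 + 2*S (Z(S) = 6 + (S + S) = 6 + 2*S)
n(L) = -4*L
O(a, g) = -12 + 222*a*g (O(a, g) = (222*a)*g + (106 - 118) = 222*a*g - 12 = -12 + 222*a*g)
1/(O(Z(-11), n(18)) + (49453 - 1*44772)) = 1/((-12 + 222*(6 + 2*(-11))*(-4*18)) + (49453 - 1*44772)) = 1/((-12 + 222*(6 - 22)*(-72)) + (49453 - 44772)) = 1/((-12 + 222*(-16)*(-72)) + 4681) = 1/((-12 + 255744) + 4681) = 1/(255732 + 4681) = 1/260413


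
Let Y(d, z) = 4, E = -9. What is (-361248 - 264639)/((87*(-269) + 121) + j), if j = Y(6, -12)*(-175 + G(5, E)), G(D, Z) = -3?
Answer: 69543/2666 ≈ 26.085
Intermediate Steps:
j = -712 (j = 4*(-175 - 3) = 4*(-178) = -712)
(-361248 - 264639)/((87*(-269) + 121) + j) = (-361248 - 264639)/((87*(-269) + 121) - 712) = -625887/((-23403 + 121) - 712) = -625887/(-23282 - 712) = -625887/(-23994) = -625887*(-1/23994) = 69543/2666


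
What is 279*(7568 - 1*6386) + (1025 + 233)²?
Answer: 1912342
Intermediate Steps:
279*(7568 - 1*6386) + (1025 + 233)² = 279*(7568 - 6386) + 1258² = 279*1182 + 1582564 = 329778 + 1582564 = 1912342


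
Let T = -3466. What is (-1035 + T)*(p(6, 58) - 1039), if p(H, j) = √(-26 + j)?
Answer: 4676539 - 18004*√2 ≈ 4.6511e+6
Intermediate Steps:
(-1035 + T)*(p(6, 58) - 1039) = (-1035 - 3466)*(√(-26 + 58) - 1039) = -4501*(√32 - 1039) = -4501*(4*√2 - 1039) = -4501*(-1039 + 4*√2) = 4676539 - 18004*√2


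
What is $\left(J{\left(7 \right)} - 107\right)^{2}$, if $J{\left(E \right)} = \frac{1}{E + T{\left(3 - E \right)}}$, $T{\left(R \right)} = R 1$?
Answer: $\frac{102400}{9} \approx 11378.0$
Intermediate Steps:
$T{\left(R \right)} = R$
$J{\left(E \right)} = \frac{1}{3}$ ($J{\left(E \right)} = \frac{1}{E - \left(-3 + E\right)} = \frac{1}{3}$)
$\left(J{\left(7 \right)} - 107\right)^{2} = \left(\frac{1}{3} - 107\right)^{2} = \left(- \frac{320}{3}\right)^{2} = \frac{102400}{9}$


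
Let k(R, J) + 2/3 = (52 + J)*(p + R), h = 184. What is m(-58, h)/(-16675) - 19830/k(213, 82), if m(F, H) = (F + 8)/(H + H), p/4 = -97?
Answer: 228161221/269817508 ≈ 0.84561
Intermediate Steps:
p = -388 (p = 4*(-97) = -388)
k(R, J) = -2/3 + (-388 + R)*(52 + J) (k(R, J) = -2/3 + (52 + J)*(-388 + R) = -2/3 + (-388 + R)*(52 + J))
m(F, H) = (8 + F)/(2*H) (m(F, H) = (8 + F)/((2*H)) = (8 + F)*(1/(2*H)) = (8 + F)/(2*H))
m(-58, h)/(-16675) - 19830/k(213, 82) = ((1/2)*(8 - 58)/184)/(-16675) - 19830/(-60530/3 - 388*82 + 52*213 + 82*213) = ((1/2)*(1/184)*(-50))*(-1/16675) - 19830/(-60530/3 - 31816 + 11076 + 17466) = -25/184*(-1/16675) - 19830/(-70352/3) = 1/122728 - 19830*(-3/70352) = 1/122728 + 29745/35176 = 228161221/269817508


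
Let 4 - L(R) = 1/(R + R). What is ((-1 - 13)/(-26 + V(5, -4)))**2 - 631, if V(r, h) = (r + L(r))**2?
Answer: -17863568871/28313041 ≈ -630.93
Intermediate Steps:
L(R) = 4 - 1/(2*R) (L(R) = 4 - 1/(R + R) = 4 - 1/(2*R))
V(r, h) = (4 + r - 1/(2*r))**2 (V(r, h) = (r + (4 - 1/(2*r)))**2 = (4 + r - 1/(2*r))**2)
((-1 - 13)/(-26 + V(5, -4)))**2 - 631 = ((-1 - 13)/(-26 + (4 + 5 - 1/2/5)**2))**2 - 631 = (-14/(-26 + (4 + 5 - 1/2*1/5)**2))**2 - 631 = (-14/(-26 + (4 + 5 - 1/10)**2))**2 - 631 = (-14/(-26 + (89/10)**2))**2 - 631 = (-14/(-26 + 7921/100))**2 - 631 = (-14/5321/100)**2 - 631 = (-14*100/5321)**2 - 631 = (-1400/5321)**2 - 631 = 1960000/28313041 - 631 = -17863568871/28313041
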